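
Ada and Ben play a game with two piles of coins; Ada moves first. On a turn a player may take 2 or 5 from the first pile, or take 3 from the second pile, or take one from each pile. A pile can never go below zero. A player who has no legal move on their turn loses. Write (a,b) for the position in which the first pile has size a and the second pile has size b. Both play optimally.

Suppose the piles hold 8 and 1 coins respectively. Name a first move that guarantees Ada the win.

Work bottom-up. With no move the player to move loses. Otherwise the position is W if at least one move leads to an L position for the opponent, and L if every move leads to a W.
No move ever increases a pile, so every position that can arise here has a ≤ 8 and b ≤ 1; it is enough to label the cells with 0 ≤ a ≤ 8 and 0 ≤ b ≤ 1.
Every move lowers a or b (never raises either), so fill the grid row by row in increasing a, and left to right within a row: each cell's successors are then already labelled.
      b=0  b=1
a=0:    L    L
a=1:    L    W
a=2:    W    W
a=3:    W    L
a=4:    L    L
a=5:    W    W
a=6:    W    W
a=7:    L    L
a=8:    L    W
Cells with no legal move (terminal, hence L): (0,0), (0,1), (1,0).
The remaining L cells, each justified by listing all of its moves:
(3,1): L (options (1,1)(W), (2,0)(W) are all W)
(4,0): L (sole option (2,0)(W) is W)
(4,1): L (options (2,1)(W), (3,0)(W) are all W)
(7,0): L (options (5,0)(W), (2,0)(W) are all W)
(7,1): L (options (5,1)(W), (2,1)(W), (6,0)(W) are all W)
(8,0): L (options (6,0)(W), (3,0)(W) are all W)
Every other cell has at least one move into one of the L cells above, so it is W.
From (8,1), the L positions reachable in one move are: (3,1), (7,0). Any move reaching one of these is winning.

Move to (3,1).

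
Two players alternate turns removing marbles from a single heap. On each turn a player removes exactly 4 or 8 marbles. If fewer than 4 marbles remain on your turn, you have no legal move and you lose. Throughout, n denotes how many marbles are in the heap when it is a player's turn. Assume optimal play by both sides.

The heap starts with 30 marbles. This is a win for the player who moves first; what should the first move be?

Remove 4, leaving 26.

Positions with no move are L. A position that does have a move is losing for the player to move precisely when every available move leads to a winning position for the opponent. Fill in the labels:
n=0: no move → L
n=1: no move → L
n=2: no move → L
n=3: no move → L
n=4: reaches L-position 0 → W
n=5: reaches L-position 1 → W
n=6: reaches L-position 2 → W
n=7: reaches L-position 3 → W
n=8: reaches L-position 0 → W
n=9: reaches L-position 1 → W
n=10: reaches L-position 2 → W
n=11: reaches L-position 3 → W
n=12: only reaches 8(W), 4(W), all W → L
n=13: only reaches 9(W), 5(W), all W → L
n=14: only reaches 10(W), 6(W), all W → L
n=15: only reaches 11(W), 7(W), all W → L
n=16: reaches L-position 12 → W
n=17: reaches L-position 13 → W
n=18: reaches L-position 14 → W
n=19: reaches L-position 15 → W
n=20: reaches L-position 12 → W
n=21: reaches L-position 13 → W
n=22: reaches L-position 14 → W
n=23: reaches L-position 15 → W
n=24: only reaches 20(W), 16(W), all W → L
n=25: only reaches 21(W), 17(W), all W → L
n=26: only reaches 22(W), 18(W), all W → L
n=27: only reaches 23(W), 19(W), all W → L
n=28: reaches L-position 24 → W
n=29: reaches L-position 25 → W
n=30: reaches L-position 26 → W
From 30, the L positions reachable in one move are: 26.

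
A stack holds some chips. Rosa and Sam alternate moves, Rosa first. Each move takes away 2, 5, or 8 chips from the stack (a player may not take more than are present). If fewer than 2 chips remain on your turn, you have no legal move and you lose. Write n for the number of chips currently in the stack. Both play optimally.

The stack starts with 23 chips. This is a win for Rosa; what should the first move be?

Positions with no move are L. A position that does have a move is losing for the player to move precisely when every available move leads to a winning position for the opponent. Fill in the labels:
n=0: no move → L
n=1: no move → L
n=2: can move to 0, which is L ⇒ W
n=3: can move to 1, which is L ⇒ W
n=4: the only move is to 2(W), a W ⇒ L
n=5: can move to 0, which is L ⇒ W
n=6: can move to 4, which is L ⇒ W
n=7: moves to 5(W), 2(W); every one is W ⇒ L
n=8: can move to 0, which is L ⇒ W
n=9: can move to 7, which is L ⇒ W
n=10: moves to 8(W), 5(W), 2(W); every one is W ⇒ L
n=11: moves to 9(W), 6(W), 3(W); every one is W ⇒ L
n=12: can move to 10, which is L ⇒ W
n=13: can move to 11, which is L ⇒ W
n=14: moves to 12(W), 9(W), 6(W); every one is W ⇒ L
n=15: can move to 10, which is L ⇒ W
n=16: can move to 14, which is L ⇒ W
n=17: moves to 15(W), 12(W), 9(W); every one is W ⇒ L
n=18: can move to 10, which is L ⇒ W
n=19: can move to 17, which is L ⇒ W
n=20: moves to 18(W), 15(W), 12(W); every one is W ⇒ L
n=21: moves to 19(W), 16(W), 13(W); every one is W ⇒ L
n=22: can move to 20, which is L ⇒ W
n=23: can move to 21, which is L ⇒ W
From 23, the L positions reachable in one move are: 21.

Remove 2, leaving 21.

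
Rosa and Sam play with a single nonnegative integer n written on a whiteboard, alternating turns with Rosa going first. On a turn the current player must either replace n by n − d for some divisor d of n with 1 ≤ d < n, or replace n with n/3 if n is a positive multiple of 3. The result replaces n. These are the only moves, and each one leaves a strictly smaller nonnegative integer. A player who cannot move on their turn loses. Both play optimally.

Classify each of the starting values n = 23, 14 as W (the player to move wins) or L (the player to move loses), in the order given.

Build the W/L table. Terminal = L. A non-terminal position is W if it has a move to some L; otherwise it is L.
n=0: no move → L
n=1: no move → L
n=2: →1(L), so W
n=3: →1(L), so W
n=4: →2(W), 3(W) — all W, so L
n=5: →4(L), so W
n=6: →4(L), so W
n=7: →6(W) only, which is W, so L
n=8: →4(L), so W
n=9: →3(W), 6(W), 8(W) — all W, so L
n=10: →9(L), so W
n=11: →10(W) only, which is W, so L
n=12: →4(L), so W
n=13: →12(W) only, which is W, so L
n=14: →7(L), so W
n=15: →5(W), 10(W), 12(W), 14(W) — all W, so L
n=16: →15(L), so W
n=17: →16(W) only, which is W, so L
n=18: →9(L), so W
n=19: →18(W) only, which is W, so L
n=20: →15(L), so W
n=21: →7(L), so W
n=22: →11(L), so W
n=23: →22(W) only, which is W, so L

23: L, 14: W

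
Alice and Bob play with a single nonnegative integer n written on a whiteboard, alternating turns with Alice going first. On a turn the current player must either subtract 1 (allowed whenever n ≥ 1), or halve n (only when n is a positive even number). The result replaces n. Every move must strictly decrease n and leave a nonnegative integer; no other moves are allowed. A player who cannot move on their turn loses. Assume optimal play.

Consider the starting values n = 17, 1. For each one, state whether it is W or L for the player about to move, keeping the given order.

Positions with no move are L. A position that does have a move is losing for the player to move precisely when every available move leads to a winning position for the opponent. Fill in the labels:
n=0: no move → L
n=1: W (go to 0, an L position)
n=2: L (sole option 1(W) is W)
n=3: W (go to 2, an L position)
n=4: W (go to 2, an L position)
n=5: L (sole option 4(W) is W)
n=6: W (go to 5, an L position)
n=7: L (sole option 6(W) is W)
n=8: W (go to 7, an L position)
n=9: L (sole option 8(W) is W)
n=10: W (go to 5, an L position)
n=11: L (sole option 10(W) is W)
n=12: W (go to 11, an L position)
n=13: L (sole option 12(W) is W)
n=14: W (go to 7, an L position)
n=15: L (sole option 14(W) is W)
n=16: W (go to 15, an L position)
n=17: L (sole option 16(W) is W)

17: L, 1: W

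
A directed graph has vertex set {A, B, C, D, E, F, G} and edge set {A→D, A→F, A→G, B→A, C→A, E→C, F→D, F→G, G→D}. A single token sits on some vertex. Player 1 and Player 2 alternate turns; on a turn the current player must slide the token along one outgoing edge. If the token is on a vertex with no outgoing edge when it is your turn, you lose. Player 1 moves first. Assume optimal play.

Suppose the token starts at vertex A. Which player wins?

Player 1 wins.

Classify positions by backward induction: terminal positions (no move available) are L. From any other position, the mover wins iff some move reaches an L.
Every edge goes from a vertex to one that appears earlier in the order D, G, F, A, C, B, E, so processing vertices in that order labels each vertex after all of its successors.
D: no outgoing edge → L
G: can move to D, which is L ⇒ W
F: can move to D, which is L ⇒ W
A: can move to D, which is L ⇒ W
C: the only move is to A(W), a W ⇒ L
B: the only move is to A(W), a W ⇒ L
E: can move to C, which is L ⇒ W
From A Player 1 can move to D, reaching an L position.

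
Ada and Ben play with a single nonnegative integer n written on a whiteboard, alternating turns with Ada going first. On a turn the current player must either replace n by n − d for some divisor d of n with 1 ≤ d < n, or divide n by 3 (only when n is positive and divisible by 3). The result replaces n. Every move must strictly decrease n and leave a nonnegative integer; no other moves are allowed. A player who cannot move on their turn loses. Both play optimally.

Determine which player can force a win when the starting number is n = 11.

Work bottom-up. With no move the player to move loses. Otherwise the position is W if at least one move leads to an L position for the opponent, and L if every move leads to a W.
n=0: no move → L
n=1: no move → L
n=2: reaches L-position 1 → W
n=3: reaches L-position 1 → W
n=4: only reaches 2(W), 3(W), all W → L
n=5: reaches L-position 4 → W
n=6: reaches L-position 4 → W
n=7: only reaches 6(W), which is W → L
n=8: reaches L-position 4 → W
n=9: only reaches 3(W), 6(W), 8(W), all W → L
n=10: reaches L-position 9 → W
n=11: only reaches 10(W), which is W → L
The starting position 11 is L: whatever Ada does, the opponent receives a W position.

Ben wins.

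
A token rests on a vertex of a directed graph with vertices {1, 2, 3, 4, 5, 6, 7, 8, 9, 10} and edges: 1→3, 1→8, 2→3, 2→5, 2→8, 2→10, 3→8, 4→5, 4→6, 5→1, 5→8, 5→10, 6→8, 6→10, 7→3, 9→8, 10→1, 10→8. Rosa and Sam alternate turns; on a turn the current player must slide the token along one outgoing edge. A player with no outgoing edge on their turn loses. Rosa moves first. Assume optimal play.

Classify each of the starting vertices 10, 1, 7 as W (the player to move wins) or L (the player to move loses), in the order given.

10: W, 1: W, 7: L

Label each position W (a win for the player to move) or L (a loss). A position with no legal move is L; any other position is W exactly when some move reaches an L, and L when every move reaches a W.
Every edge goes from a vertex to one that appears earlier in the order 8, 3, 1, 10, 5, 7, 6, 9, 2, 4, so processing vertices in that order labels each vertex after all of its successors.
8: no outgoing edge → L
3: W (go to 8, an L position)
1: W (go to 8, an L position)
10: W (go to 8, an L position)
5: W (go to 8, an L position)
7: L (sole option 3(W) is W)
6: W (go to 8, an L position)
9: W (go to 8, an L position)
2: W (go to 8, an L position)
4: L (options 6(W), 5(W) are all W)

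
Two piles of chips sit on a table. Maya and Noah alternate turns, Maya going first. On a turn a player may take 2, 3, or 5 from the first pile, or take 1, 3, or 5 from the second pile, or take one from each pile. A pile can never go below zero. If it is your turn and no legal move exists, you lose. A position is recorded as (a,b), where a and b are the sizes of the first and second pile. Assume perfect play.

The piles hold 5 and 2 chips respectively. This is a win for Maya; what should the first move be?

Move to (0,2).

Compute win/loss labels from the base case upward. A position with no move is L. Any other position is W if it can reach an L in one move, else L.
No move ever increases a pile, so every position that can arise here has a ≤ 5 and b ≤ 2; it is enough to label the cells with 0 ≤ a ≤ 5 and 0 ≤ b ≤ 2.
Every move lowers a or b (never raises either), so fill the grid row by row in increasing a, and left to right within a row: each cell's successors are then already labelled.
      b=0  b=1  b=2
a=0:    L    W    L
a=1:    L    W    L
a=2:    W    W    W
a=3:    W    L    W
a=4:    W    L    W
a=5:    W    W    W
Cells with no legal move (terminal, hence L): (0,0), (1,0).
The remaining L cells, each justified by listing all of its moves:
(0,2): →(0,1)(W) only, which is W, so L
(1,2): →(1,1)(W), (0,1)(W) — all W, so L
(3,1): →(1,1)(W), (0,1)(W), (3,0)(W), (2,0)(W) — all W, so L
(4,1): →(2,1)(W), (1,1)(W), (4,0)(W), (3,0)(W) — all W, so L
Every other cell has at least one move into one of the L cells above, so it is W.
From (5,2), the L positions reachable in one move are: (0,2), (4,1). Any move reaching one of these is winning.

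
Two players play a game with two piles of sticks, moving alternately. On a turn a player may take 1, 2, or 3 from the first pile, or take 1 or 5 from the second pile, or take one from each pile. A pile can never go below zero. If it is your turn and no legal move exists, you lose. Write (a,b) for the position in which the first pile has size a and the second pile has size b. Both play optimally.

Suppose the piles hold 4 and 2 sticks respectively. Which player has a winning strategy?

Work bottom-up. With no move the player to move loses. Otherwise the position is W if at least one move leads to an L position for the opponent, and L if every move leads to a W.
No move ever increases a pile, so every position that can arise here has a ≤ 4 and b ≤ 2; it is enough to label the cells with 0 ≤ a ≤ 4 and 0 ≤ b ≤ 2.
Every move lowers a or b (never raises either), so fill the grid row by row in increasing a, and left to right within a row: each cell's successors are then already labelled.
      b=0  b=1  b=2
a=0:    L    W    L
a=1:    W    W    W
a=2:    W    L    W
a=3:    W    W    W
a=4:    L    W    L
Cells with no legal move (terminal, hence L): (0,0).
The remaining L cells, each justified by listing all of its moves:
(0,2): the only move is to (0,1)(W), a W ⇒ L
(2,1): moves to (1,1)(W), (0,1)(W), (2,0)(W), (1,0)(W); every one is W ⇒ L
(4,0): moves to (3,0)(W), (2,0)(W), (1,0)(W); every one is W ⇒ L
(4,2): moves to (3,2)(W), (2,2)(W), (1,2)(W), (4,1)(W), (3,1)(W); every one is W ⇒ L
Every other cell has at least one move into one of the L cells above, so it is W.
The starting position (4,2) is L: whatever the player to move does, the opponent receives a W position.

The second player wins.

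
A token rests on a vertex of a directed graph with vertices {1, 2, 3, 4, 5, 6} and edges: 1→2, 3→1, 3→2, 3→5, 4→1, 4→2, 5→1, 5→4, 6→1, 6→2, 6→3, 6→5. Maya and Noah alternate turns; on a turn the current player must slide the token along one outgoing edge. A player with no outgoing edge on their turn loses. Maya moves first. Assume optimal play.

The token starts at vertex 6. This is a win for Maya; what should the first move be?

Move to 5.

Use the standard recursion: the mover loses at a terminal position; elsewhere, the mover wins exactly when some move hands the opponent an L position.
Every edge goes from a vertex to one that appears earlier in the order 2, 1, 4, 5, 3, 6, so processing vertices in that order labels each vertex after all of its successors.
2: no outgoing edge → L
1: W (go to 2, an L position)
4: W (go to 2, an L position)
5: L (options 4(W), 1(W) are all W)
3: W (go to 5, an L position)
6: W (go to 5, an L position)
From 6, the L positions reachable in one move are: 5, 2. Any move reaching one of these is winning.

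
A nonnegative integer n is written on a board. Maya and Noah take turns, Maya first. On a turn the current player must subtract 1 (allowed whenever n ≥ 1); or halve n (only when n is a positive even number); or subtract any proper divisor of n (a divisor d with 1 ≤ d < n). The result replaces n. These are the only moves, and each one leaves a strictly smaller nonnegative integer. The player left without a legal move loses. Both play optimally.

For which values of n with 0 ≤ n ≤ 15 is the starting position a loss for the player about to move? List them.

0, 2, 5, 7, 9, 11, 13, 15

Compute win/loss labels from the base case upward. A position with no move is L. Any other position is W if it can reach an L in one move, else L.
n=0: no move → L
n=1: can move to 0, which is L ⇒ W
n=2: the only move is to 1(W), a W ⇒ L
n=3: can move to 2, which is L ⇒ W
n=4: can move to 2, which is L ⇒ W
n=5: the only move is to 4(W), a W ⇒ L
n=6: can move to 5, which is L ⇒ W
n=7: the only move is to 6(W), a W ⇒ L
n=8: can move to 7, which is L ⇒ W
n=9: moves to 6(W), 8(W); every one is W ⇒ L
n=10: can move to 5, which is L ⇒ W
n=11: the only move is to 10(W), a W ⇒ L
n=12: can move to 9, which is L ⇒ W
n=13: the only move is to 12(W), a W ⇒ L
n=14: can move to 7, which is L ⇒ W
n=15: moves to 10(W), 12(W), 14(W); every one is W ⇒ L
The losing starting values of n are exactly the entries labelled L in this table (8 of them).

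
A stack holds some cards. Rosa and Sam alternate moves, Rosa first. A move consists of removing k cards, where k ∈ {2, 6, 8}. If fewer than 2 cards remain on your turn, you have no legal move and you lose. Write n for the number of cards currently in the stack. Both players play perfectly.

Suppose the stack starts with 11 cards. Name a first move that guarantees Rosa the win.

Label each position W (a win for the player to move) or L (a loss). A position with no legal move is L; any other position is W exactly when some move reaches an L, and L when every move reaches a W.
n=0: no move → L
n=1: no move → L
n=2: can move to 0, which is L ⇒ W
n=3: can move to 1, which is L ⇒ W
n=4: the only move is to 2(W), a W ⇒ L
n=5: the only move is to 3(W), a W ⇒ L
n=6: can move to 4, which is L ⇒ W
n=7: can move to 5, which is L ⇒ W
n=8: can move to 0, which is L ⇒ W
n=9: can move to 1, which is L ⇒ W
n=10: can move to 4, which is L ⇒ W
n=11: can move to 5, which is L ⇒ W
From 11, the L positions reachable in one move are: 5.

Remove 6, leaving 5.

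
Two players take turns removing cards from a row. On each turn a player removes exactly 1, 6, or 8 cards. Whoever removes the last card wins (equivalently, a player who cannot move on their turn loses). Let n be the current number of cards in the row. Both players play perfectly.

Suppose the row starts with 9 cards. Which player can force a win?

The second player wins.

Compute win/loss labels from the base case upward. A position with no move is L. Any other position is W if it can reach an L in one move, else L.
n=0: no move → L
n=1: →0(L), so W
n=2: →1(W) only, which is W, so L
n=3: →2(L), so W
n=4: →3(W) only, which is W, so L
n=5: →4(L), so W
n=6: →0(L), so W
n=7: →6(W), 1(W) — all W, so L
n=8: →7(L), so W
n=9: →8(W), 3(W), 1(W) — all W, so L
The starting position 9 is L: whatever the player to move does, the opponent receives a W position.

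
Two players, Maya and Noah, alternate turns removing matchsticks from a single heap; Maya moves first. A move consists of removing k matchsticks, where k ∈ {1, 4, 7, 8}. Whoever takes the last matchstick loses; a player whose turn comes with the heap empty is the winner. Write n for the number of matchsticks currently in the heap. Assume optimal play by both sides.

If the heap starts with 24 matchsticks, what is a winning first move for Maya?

Label each position W (a win for the player to move) or L (a loss). A position with no legal move is W; any other position is W exactly when some move reaches an L, and L when every move reaches a W.
n=0: no move; the opponent has just taken the last matchstick and therefore loses → W
n=1: →0(W) only, which is W, so L
n=2: →1(L), so W
n=3: →2(W) only, which is W, so L
n=4: →3(L), so W
n=5: →1(L), so W
n=6: →5(W), 2(W) — all W, so L
n=7: →6(L), so W
n=8: →1(L), so W
n=9: →1(L), so W
n=10: →6(L), so W
n=11: →3(L), so W
n=12: →11(W), 8(W), 5(W), 4(W) — all W, so L
n=13: →12(L), so W
n=14: →6(L), so W
n=15: →14(W), 11(W), 8(W), 7(W) — all W, so L
n=16: →15(L), so W
n=17: →16(W), 13(W), 10(W), 9(W) — all W, so L
n=18: →17(L), so W
n=19: →15(L), so W
n=20: →12(L), so W
n=21: →17(L), so W
n=22: →15(L), so W
n=23: →15(L), so W
n=24: →17(L), so W
From 24, the L positions reachable in one move are: 17.

Remove 7, leaving 17.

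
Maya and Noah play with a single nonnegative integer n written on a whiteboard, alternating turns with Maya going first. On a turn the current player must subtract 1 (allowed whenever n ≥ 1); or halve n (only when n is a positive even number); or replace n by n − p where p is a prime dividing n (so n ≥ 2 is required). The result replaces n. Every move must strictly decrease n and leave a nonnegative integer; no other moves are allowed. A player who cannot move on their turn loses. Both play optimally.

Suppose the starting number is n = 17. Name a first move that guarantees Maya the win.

Move to 0.

Positions with no move are L. A position that does have a move is losing for the player to move precisely when every available move leads to a winning position for the opponent. Fill in the labels:
n=0: no move → L
n=1: →0(L), so W
n=2: →0(L), so W
n=3: →0(L), so W
n=4: →2(W), 3(W) — all W, so L
n=5: →0(L), so W
n=6: →4(L), so W
n=7: →0(L), so W
n=8: →4(L), so W
n=9: →6(W), 8(W) — all W, so L
n=10: →9(L), so W
n=11: →0(L), so W
n=12: →9(L), so W
n=13: →0(L), so W
n=14: →7(W), 12(W), 13(W) — all W, so L
n=15: →14(L), so W
n=16: →14(L), so W
n=17: →0(L), so W
From 17, the L positions reachable in one move are: 0.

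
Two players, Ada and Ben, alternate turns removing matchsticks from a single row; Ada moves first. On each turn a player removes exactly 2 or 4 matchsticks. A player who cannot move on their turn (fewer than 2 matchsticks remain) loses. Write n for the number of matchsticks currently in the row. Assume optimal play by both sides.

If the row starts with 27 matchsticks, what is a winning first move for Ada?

Positions with no move are L. A position that does have a move is losing for the player to move precisely when every available move leads to a winning position for the opponent. Fill in the labels:
n=0: no move → L
n=1: no move → L
n=2: W (go to 0, an L position)
n=3: W (go to 1, an L position)
n=4: W (go to 0, an L position)
n=5: W (go to 1, an L position)
n=6: L (options 4(W), 2(W) are all W)
n=7: L (options 5(W), 3(W) are all W)
n=8: W (go to 6, an L position)
n=9: W (go to 7, an L position)
n=10: W (go to 6, an L position)
n=11: W (go to 7, an L position)
n=12: L (options 10(W), 8(W) are all W)
n=13: L (options 11(W), 9(W) are all W)
n=14: W (go to 12, an L position)
n=15: W (go to 13, an L position)
n=16: W (go to 12, an L position)
n=17: W (go to 13, an L position)
n=18: L (options 16(W), 14(W) are all W)
n=19: L (options 17(W), 15(W) are all W)
n=20: W (go to 18, an L position)
n=21: W (go to 19, an L position)
n=22: W (go to 18, an L position)
n=23: W (go to 19, an L position)
n=24: L (options 22(W), 20(W) are all W)
n=25: L (options 23(W), 21(W) are all W)
n=26: W (go to 24, an L position)
n=27: W (go to 25, an L position)
From 27, the L positions reachable in one move are: 25.

Remove 2, leaving 25.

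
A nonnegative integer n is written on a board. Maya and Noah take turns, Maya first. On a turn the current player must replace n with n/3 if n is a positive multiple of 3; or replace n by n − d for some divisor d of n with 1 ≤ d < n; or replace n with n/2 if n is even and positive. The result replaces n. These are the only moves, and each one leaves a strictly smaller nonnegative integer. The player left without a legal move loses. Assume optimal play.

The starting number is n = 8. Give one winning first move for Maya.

Label each position W (a win for the player to move) or L (a loss). A position with no legal move is L; any other position is W exactly when some move reaches an L, and L when every move reaches a W.
n=0: no move → L
n=1: no move → L
n=2: W (go to 1, an L position)
n=3: W (go to 1, an L position)
n=4: L (options 2(W), 3(W) are all W)
n=5: W (go to 4, an L position)
n=6: W (go to 4, an L position)
n=7: L (sole option 6(W) is W)
n=8: W (go to 4, an L position)
From 8, the L positions reachable in one move are: 4, 7. Any move reaching one of these is winning.

Move to 4.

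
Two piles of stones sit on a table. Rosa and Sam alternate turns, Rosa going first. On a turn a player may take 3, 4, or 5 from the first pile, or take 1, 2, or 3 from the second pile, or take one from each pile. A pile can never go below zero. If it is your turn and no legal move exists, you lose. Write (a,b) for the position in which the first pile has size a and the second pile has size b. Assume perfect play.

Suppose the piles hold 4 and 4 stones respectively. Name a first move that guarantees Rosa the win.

Compute win/loss labels from the base case upward. A position with no move is L. Any other position is W if it can reach an L in one move, else L.
No move ever increases a pile, so every position that can arise here has a ≤ 4 and b ≤ 4; it is enough to label the cells with 0 ≤ a ≤ 4 and 0 ≤ b ≤ 4.
Every move lowers a or b (never raises either), so fill the grid row by row in increasing a, and left to right within a row: each cell's successors are then already labelled.
      b=0  b=1  b=2  b=3  b=4
a=0:    L    W    W    W    L
a=1:    L    W    W    W    L
a=2:    L    W    W    W    L
a=3:    W    W    L    W    W
a=4:    W    L    W    W    W
Cells with no legal move (terminal, hence L): (0,0), (1,0), (2,0).
The remaining L cells, each justified by listing all of its moves:
(0,4): only reaches (0,3)(W), (0,2)(W), (0,1)(W), all W → L
(1,4): only reaches (1,3)(W), (1,2)(W), (1,1)(W), (0,3)(W), all W → L
(2,4): only reaches (2,3)(W), (2,2)(W), (2,1)(W), (1,3)(W), all W → L
(3,2): only reaches (0,2)(W), (3,1)(W), (3,0)(W), (2,1)(W), all W → L
(4,1): only reaches (1,1)(W), (0,1)(W), (4,0)(W), (3,0)(W), all W → L
Every other cell has at least one move into one of the L cells above, so it is W.
From (4,4), the L positions reachable in one move are: (1,4), (0,4), (4,1). Any move reaching one of these is winning.

Move to (1,4).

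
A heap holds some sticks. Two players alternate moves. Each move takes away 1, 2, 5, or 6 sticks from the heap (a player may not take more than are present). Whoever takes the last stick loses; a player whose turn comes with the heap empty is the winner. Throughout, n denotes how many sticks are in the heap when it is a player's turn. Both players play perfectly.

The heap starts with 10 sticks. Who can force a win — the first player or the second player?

The first player wins.

Build the W/L table. Terminal = W. A non-terminal position is W if it has a move to some L; otherwise it is L.
n=0: no move; the opponent has just taken the last stick and therefore loses → W
n=1: the only move is to 0(W), a W ⇒ L
n=2: can move to 1, which is L ⇒ W
n=3: can move to 1, which is L ⇒ W
n=4: moves to 3(W), 2(W); every one is W ⇒ L
n=5: can move to 4, which is L ⇒ W
n=6: can move to 4, which is L ⇒ W
n=7: can move to 1, which is L ⇒ W
n=8: moves to 7(W), 6(W), 3(W), 2(W); every one is W ⇒ L
n=9: can move to 8, which is L ⇒ W
n=10: can move to 8, which is L ⇒ W
The starting position 10 is W: the player to move should remove 2, leaving 8, handing over an L position.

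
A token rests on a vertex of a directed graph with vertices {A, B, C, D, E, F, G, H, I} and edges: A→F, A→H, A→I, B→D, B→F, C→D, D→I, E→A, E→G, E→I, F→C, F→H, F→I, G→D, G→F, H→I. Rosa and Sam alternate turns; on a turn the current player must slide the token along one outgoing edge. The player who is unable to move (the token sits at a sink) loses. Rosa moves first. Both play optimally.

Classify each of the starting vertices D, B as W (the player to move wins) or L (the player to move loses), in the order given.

Compute win/loss labels from the base case upward. A position with no move is L. Any other position is W if it can reach an L in one move, else L.
Every edge goes from a vertex to one that appears earlier in the order I, D, C, H, F, G, A, E, B, so processing vertices in that order labels each vertex after all of its successors.
I: no outgoing edge → L
D: W (go to I, an L position)
C: L (sole option D(W) is W)
H: W (go to I, an L position)
F: W (go to C, an L position)
G: L (options F(W), D(W) are all W)
A: W (go to I, an L position)
E: W (go to G, an L position)
B: L (options F(W), D(W) are all W)

D: W, B: L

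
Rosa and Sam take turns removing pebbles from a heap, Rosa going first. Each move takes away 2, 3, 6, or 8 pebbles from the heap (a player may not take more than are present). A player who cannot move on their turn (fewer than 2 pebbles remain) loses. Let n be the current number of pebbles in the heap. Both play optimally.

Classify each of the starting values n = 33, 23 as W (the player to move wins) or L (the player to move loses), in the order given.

33: L, 23: W

Compute win/loss labels from the base case upward. A position with no move is L. Any other position is W if it can reach an L in one move, else L.
n=0: no move → L
n=1: no move → L
n=2: W (go to 0, an L position)
n=3: W (go to 1, an L position)
n=4: W (go to 1, an L position)
n=5: L (options 3(W), 2(W) are all W)
n=6: W (go to 0, an L position)
n=7: W (go to 5, an L position)
n=8: W (go to 5, an L position)
n=9: W (go to 1, an L position)
n=10: L (options 8(W), 7(W), 4(W), 2(W) are all W)
n=11: W (go to 5, an L position)
n=12: W (go to 10, an L position)
n=13: W (go to 10, an L position)
n=14: L (options 12(W), 11(W), 8(W), 6(W) are all W)
n=15: L (options 13(W), 12(W), 9(W), 7(W) are all W)
n=16: W (go to 14, an L position)
n=17: W (go to 15, an L position)
n=18: W (go to 15, an L position)
n=19: L (options 17(W), 16(W), 13(W), 11(W) are all W)
n=20: W (go to 14, an L position)
n=21: W (go to 19, an L position)
n=22: W (go to 19, an L position)
n=23: W (go to 15, an L position)
n=24: L (options 22(W), 21(W), 18(W), 16(W) are all W)
n=25: W (go to 19, an L position)
n=26: W (go to 24, an L position)
n=27: W (go to 24, an L position)
n=28: L (options 26(W), 25(W), 22(W), 20(W) are all W)
n=29: L (options 27(W), 26(W), 23(W), 21(W) are all W)
n=30: W (go to 28, an L position)
n=31: W (go to 29, an L position)
n=32: W (go to 29, an L position)
n=33: L (options 31(W), 30(W), 27(W), 25(W) are all W)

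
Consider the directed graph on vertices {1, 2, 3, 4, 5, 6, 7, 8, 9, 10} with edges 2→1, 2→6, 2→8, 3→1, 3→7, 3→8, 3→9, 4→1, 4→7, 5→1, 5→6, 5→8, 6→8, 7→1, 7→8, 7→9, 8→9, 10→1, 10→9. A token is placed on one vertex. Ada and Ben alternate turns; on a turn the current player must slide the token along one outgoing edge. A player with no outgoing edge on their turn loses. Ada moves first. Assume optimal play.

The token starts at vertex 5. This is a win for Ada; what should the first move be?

Move to 6.

Compute win/loss labels from the base case upward. A position with no move is L. Any other position is W if it can reach an L in one move, else L.
Every edge goes from a vertex to one that appears earlier in the order 9, 1, 8, 6, 5, 7, 4, 10, 2, 3, so processing vertices in that order labels each vertex after all of its successors.
9: no outgoing edge → L
1: no outgoing edge → L
8: W (go to 9, an L position)
6: L (sole option 8(W) is W)
5: W (go to 6, an L position)
7: W (go to 1, an L position)
4: W (go to 1, an L position)
10: W (go to 1, an L position)
2: W (go to 6, an L position)
3: W (go to 1, an L position)
From 5, the L positions reachable in one move are: 6, 1. Any move reaching one of these is winning.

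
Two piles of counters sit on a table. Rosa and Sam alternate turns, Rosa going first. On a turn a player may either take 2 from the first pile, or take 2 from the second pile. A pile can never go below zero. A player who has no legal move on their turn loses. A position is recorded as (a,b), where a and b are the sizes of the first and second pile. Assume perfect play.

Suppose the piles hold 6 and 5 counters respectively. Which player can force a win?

Classify positions by backward induction: terminal positions (no move available) are L. From any other position, the mover wins iff some move reaches an L.
No move ever increases a pile, so every position that can arise here has a ≤ 6 and b ≤ 5; it is enough to label the cells with 0 ≤ a ≤ 6 and 0 ≤ b ≤ 5.
Every move lowers a or b (never raises either), so fill the grid row by row in increasing a, and left to right within a row: each cell's successors are then already labelled.
      b=0  b=1  b=2  b=3  b=4  b=5
a=0:    L    L    W    W    L    L
a=1:    L    L    W    W    L    L
a=2:    W    W    L    L    W    W
a=3:    W    W    L    L    W    W
a=4:    L    L    W    W    L    L
a=5:    L    L    W    W    L    L
a=6:    W    W    L    L    W    W
Cells with no legal move (terminal, hence L): (0,0), (0,1), (1,0), (1,1).
The remaining L cells, each justified by listing all of its moves:
(0,4): only reaches (0,2)(W), which is W → L
(0,5): only reaches (0,3)(W), which is W → L
(1,4): only reaches (1,2)(W), which is W → L
(1,5): only reaches (1,3)(W), which is W → L
(2,2): only reaches (0,2)(W), (2,0)(W), all W → L
(2,3): only reaches (0,3)(W), (2,1)(W), all W → L
(3,2): only reaches (1,2)(W), (3,0)(W), all W → L
(3,3): only reaches (1,3)(W), (3,1)(W), all W → L
(4,0): only reaches (2,0)(W), which is W → L
(4,1): only reaches (2,1)(W), which is W → L
(4,4): only reaches (2,4)(W), (4,2)(W), all W → L
(4,5): only reaches (2,5)(W), (4,3)(W), all W → L
(5,0): only reaches (3,0)(W), which is W → L
(5,1): only reaches (3,1)(W), which is W → L
(5,4): only reaches (3,4)(W), (5,2)(W), all W → L
(5,5): only reaches (3,5)(W), (5,3)(W), all W → L
(6,2): only reaches (4,2)(W), (6,0)(W), all W → L
(6,3): only reaches (4,3)(W), (6,1)(W), all W → L
Every other cell has at least one move into one of the L cells above, so it is W.
The starting position (6,5) is W: Rosa should move to (4,5), handing over an L position.

Rosa wins.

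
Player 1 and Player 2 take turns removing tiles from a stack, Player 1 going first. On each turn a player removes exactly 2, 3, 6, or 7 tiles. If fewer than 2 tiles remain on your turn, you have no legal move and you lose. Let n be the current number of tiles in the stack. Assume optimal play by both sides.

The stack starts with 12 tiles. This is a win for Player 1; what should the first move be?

Remove 2, leaving 10.

Positions with no move are L. A position that does have a move is losing for the player to move precisely when every available move leads to a winning position for the opponent. Fill in the labels:
n=0: no move → L
n=1: no move → L
n=2: →0(L), so W
n=3: →1(L), so W
n=4: →1(L), so W
n=5: →3(W), 2(W) — all W, so L
n=6: →0(L), so W
n=7: →5(L), so W
n=8: →5(L), so W
n=9: →7(W), 6(W), 3(W), 2(W) — all W, so L
n=10: →8(W), 7(W), 4(W), 3(W) — all W, so L
n=11: →9(L), so W
n=12: →10(L), so W
From 12, the L positions reachable in one move are: 10, 9, 5. Any move reaching one of these is winning.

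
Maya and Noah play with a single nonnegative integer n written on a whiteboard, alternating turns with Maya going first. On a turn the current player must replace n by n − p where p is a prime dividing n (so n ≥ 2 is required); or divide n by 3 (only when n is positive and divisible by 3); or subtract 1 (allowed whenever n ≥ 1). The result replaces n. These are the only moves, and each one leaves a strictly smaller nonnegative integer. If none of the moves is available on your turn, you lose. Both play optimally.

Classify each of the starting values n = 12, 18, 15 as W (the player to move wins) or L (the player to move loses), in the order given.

Classify positions by backward induction: terminal positions (no move available) are L. From any other position, the mover wins iff some move reaches an L.
n=0: no move → L
n=1: can move to 0, which is L ⇒ W
n=2: can move to 0, which is L ⇒ W
n=3: can move to 0, which is L ⇒ W
n=4: moves to 2(W), 3(W); every one is W ⇒ L
n=5: can move to 0, which is L ⇒ W
n=6: can move to 4, which is L ⇒ W
n=7: can move to 0, which is L ⇒ W
n=8: moves to 6(W), 7(W); every one is W ⇒ L
n=9: can move to 8, which is L ⇒ W
n=10: can move to 8, which is L ⇒ W
n=11: can move to 0, which is L ⇒ W
n=12: can move to 4, which is L ⇒ W
n=13: can move to 0, which is L ⇒ W
n=14: moves to 7(W), 12(W), 13(W); every one is W ⇒ L
n=15: can move to 14, which is L ⇒ W
n=16: can move to 14, which is L ⇒ W
n=17: can move to 0, which is L ⇒ W
n=18: moves to 6(W), 15(W), 16(W), 17(W); every one is W ⇒ L

12: W, 18: L, 15: W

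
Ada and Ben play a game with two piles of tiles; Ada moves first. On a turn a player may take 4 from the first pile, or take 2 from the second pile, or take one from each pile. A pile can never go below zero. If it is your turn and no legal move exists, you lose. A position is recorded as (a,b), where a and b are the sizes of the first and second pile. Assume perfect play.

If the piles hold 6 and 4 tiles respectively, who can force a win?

Ben wins.

Work bottom-up. With no move the player to move loses. Otherwise the position is W if at least one move leads to an L position for the opponent, and L if every move leads to a W.
No move ever increases a pile, so every position that can arise here has a ≤ 6 and b ≤ 4; it is enough to label the cells with 0 ≤ a ≤ 6 and 0 ≤ b ≤ 4.
Every move lowers a or b (never raises either), so fill the grid row by row in increasing a, and left to right within a row: each cell's successors are then already labelled.
      b=0  b=1  b=2  b=3  b=4
a=0:    L    L    W    W    L
a=1:    L    W    W    L    L
a=2:    L    W    W    L    W
a=3:    L    W    W    L    W
a=4:    W    W    L    L    W
a=5:    W    L    L    W    W
a=6:    W    L    W    W    L
Cells with no legal move (terminal, hence L): (0,0), (0,1), (1,0), (2,0), (3,0).
The remaining L cells, each justified by listing all of its moves:
(0,4): L (sole option (0,2)(W) is W)
(1,3): L (options (1,1)(W), (0,2)(W) are all W)
(1,4): L (options (1,2)(W), (0,3)(W) are all W)
(2,3): L (options (2,1)(W), (1,2)(W) are all W)
(3,3): L (options (3,1)(W), (2,2)(W) are all W)
(4,2): L (options (0,2)(W), (4,0)(W), (3,1)(W) are all W)
(4,3): L (options (0,3)(W), (4,1)(W), (3,2)(W) are all W)
(5,1): L (options (1,1)(W), (4,0)(W) are all W)
(5,2): L (options (1,2)(W), (5,0)(W), (4,1)(W) are all W)
(6,1): L (options (2,1)(W), (5,0)(W) are all W)
(6,4): L (options (2,4)(W), (6,2)(W), (5,3)(W) are all W)
Every other cell has at least one move into one of the L cells above, so it is W.
Every move from (6,4) reaches a W position, so the mover loses.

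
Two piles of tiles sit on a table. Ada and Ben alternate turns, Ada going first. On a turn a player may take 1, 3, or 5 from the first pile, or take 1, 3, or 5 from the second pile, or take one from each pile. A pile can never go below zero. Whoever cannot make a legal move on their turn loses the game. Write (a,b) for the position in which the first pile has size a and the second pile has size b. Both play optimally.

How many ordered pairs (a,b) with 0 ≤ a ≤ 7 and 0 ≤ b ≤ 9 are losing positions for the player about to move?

Work bottom-up. With no move the player to move loses. Otherwise the position is W if at least one move leads to an L position for the opponent, and L if every move leads to a W.
Every move lowers a or b (never raises either), so fill the grid row by row in increasing a, and left to right within a row: each cell's successors are then already labelled.
      b=0  b=1  b=2  b=3  b=4  b=5  b=6  b=7  b=8  b=9
a=0:    L    W    L    W    L    W    L    W    L    W
a=1:    W    W    W    W    W    W    W    W    W    W
a=2:    L    W    L    W    L    W    L    W    L    W
a=3:    W    W    W    W    W    W    W    W    W    W
a=4:    L    W    L    W    L    W    L    W    L    W
a=5:    W    W    W    W    W    W    W    W    W    W
a=6:    L    W    L    W    L    W    L    W    L    W
a=7:    W    W    W    W    W    W    W    W    W    W
Cells with no legal move (terminal, hence L): (0,0).
The remaining L cells, each justified by listing all of its moves:
(0,2): the only move is to (0,1)(W), a W ⇒ L
(0,4): moves to (0,3)(W), (0,1)(W); every one is W ⇒ L
(0,6): moves to (0,5)(W), (0,3)(W), (0,1)(W); every one is W ⇒ L
(0,8): moves to (0,7)(W), (0,5)(W), (0,3)(W); every one is W ⇒ L
(2,0): the only move is to (1,0)(W), a W ⇒ L
(2,2): moves to (1,2)(W), (2,1)(W), (1,1)(W); every one is W ⇒ L
(2,4): moves to (1,4)(W), (2,3)(W), (2,1)(W), (1,3)(W); every one is W ⇒ L
(2,6): moves to (1,6)(W), (2,5)(W), (2,3)(W), (2,1)(W), (1,5)(W); every one is W ⇒ L
(2,8): moves to (1,8)(W), (2,7)(W), (2,5)(W), (2,3)(W), (1,7)(W); every one is W ⇒ L
(4,0): moves to (3,0)(W), (1,0)(W); every one is W ⇒ L
(4,2): moves to (3,2)(W), (1,2)(W), (4,1)(W), (3,1)(W); every one is W ⇒ L
(4,4): moves to (3,4)(W), (1,4)(W), (4,3)(W), (4,1)(W), (3,3)(W); every one is W ⇒ L
(4,6): moves to (3,6)(W), (1,6)(W), (4,5)(W), (4,3)(W), (4,1)(W), (3,5)(W); every one is W ⇒ L
(4,8): moves to (3,8)(W), (1,8)(W), (4,7)(W), (4,5)(W), (4,3)(W), (3,7)(W); every one is W ⇒ L
(6,0): moves to (5,0)(W), (3,0)(W), (1,0)(W); every one is W ⇒ L
(6,2): moves to (5,2)(W), (3,2)(W), (1,2)(W), (6,1)(W), (5,1)(W); every one is W ⇒ L
(6,4): moves to (5,4)(W), (3,4)(W), (1,4)(W), (6,3)(W), (6,1)(W), (5,3)(W); every one is W ⇒ L
(6,6): moves to (5,6)(W), (3,6)(W), (1,6)(W), (6,5)(W), (6,3)(W), (6,1)(W), (5,5)(W); every one is W ⇒ L
(6,8): moves to (5,8)(W), (3,8)(W), (1,8)(W), (6,7)(W), (6,5)(W), (6,3)(W), (5,7)(W); every one is W ⇒ L
Every other cell has at least one move into one of the L cells above, so it is W.
L cells per row: a=0: 5, a=1: 0, a=2: 5, a=3: 0, a=4: 5, a=5: 0, a=6: 5, a=7: 0; total 20.

20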